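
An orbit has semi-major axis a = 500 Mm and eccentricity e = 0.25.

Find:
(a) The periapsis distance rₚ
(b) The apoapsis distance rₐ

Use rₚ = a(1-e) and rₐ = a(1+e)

Convert to SI: a = 500 Mm = 5e+08 m.
(a) rₚ = a(1 − e) = 5e+08 · (1 − 0.25) = 5e+08 · 0.75 ≈ 3.75e+08 m = 375 Mm.
(b) rₐ = a(1 + e) = 5e+08 · (1 + 0.25) = 5e+08 · 1.25 ≈ 6.25e+08 m = 625 Mm.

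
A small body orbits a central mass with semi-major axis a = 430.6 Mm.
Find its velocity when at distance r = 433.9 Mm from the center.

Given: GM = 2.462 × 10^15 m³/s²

Convert to SI: a = 430.6 Mm = 4.306e+08 m; r = 433.9 Mm = 4.339e+08 m.
Vis-viva: v = √(GM · (2/r − 1/a)).
2/r − 1/a = 2/4.339e+08 − 1/4.306e+08 = 2.28702e-09 m⁻¹.
v = √(2.462e+15 · 2.28702e-09) m/s ≈ 2373 m/s = 2.373 km/s.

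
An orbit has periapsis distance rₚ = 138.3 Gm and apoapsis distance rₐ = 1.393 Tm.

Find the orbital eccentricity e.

Convert to SI: rₚ = 138.3 Gm = 1.383e+11 m; rₐ = 1.393 Tm = 1.393e+12 m.
e = (rₐ − rₚ) / (rₐ + rₚ).
e = (1.393e+12 − 1.383e+11) / (1.393e+12 + 1.383e+11) = 1.2547e+12 / 1.5313e+12 ≈ 0.8194.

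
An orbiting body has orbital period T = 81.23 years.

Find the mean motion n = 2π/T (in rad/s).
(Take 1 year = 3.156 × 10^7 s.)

Convert to SI: T = 81.23 years = 2.56362e+09 s.
n = 2π / T.
n = 2π / 2.56362e+09 s ≈ 2.451e-09 rad/s.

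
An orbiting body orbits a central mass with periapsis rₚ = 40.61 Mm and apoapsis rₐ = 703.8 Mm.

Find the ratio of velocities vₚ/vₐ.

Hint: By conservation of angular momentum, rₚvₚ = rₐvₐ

Convert to SI: rₚ = 40.61 Mm = 4.061e+07 m; rₐ = 703.8 Mm = 7.038e+08 m.
Conservation of angular momentum gives rₚvₚ = rₐvₐ, so vₚ/vₐ = rₐ/rₚ.
vₚ/vₐ = 7.038e+08 / 4.061e+07 ≈ 17.33.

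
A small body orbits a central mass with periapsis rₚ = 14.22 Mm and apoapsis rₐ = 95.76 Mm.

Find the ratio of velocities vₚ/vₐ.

Convert to SI: rₚ = 14.22 Mm = 1.422e+07 m; rₐ = 95.76 Mm = 9.576e+07 m.
Conservation of angular momentum gives rₚvₚ = rₐvₐ, so vₚ/vₐ = rₐ/rₚ.
vₚ/vₐ = 9.576e+07 / 1.422e+07 ≈ 6.734.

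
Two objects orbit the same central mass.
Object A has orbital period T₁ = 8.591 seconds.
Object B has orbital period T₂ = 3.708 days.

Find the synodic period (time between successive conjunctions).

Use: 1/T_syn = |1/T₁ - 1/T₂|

Convert to SI: T₂ = 3.708 days = 320371 s.
T_syn = |T₁ · T₂ / (T₁ − T₂)|.
T_syn = |8.591 · 320371 / (8.591 − 320371)| s ≈ 8.591 s = 8.591 seconds.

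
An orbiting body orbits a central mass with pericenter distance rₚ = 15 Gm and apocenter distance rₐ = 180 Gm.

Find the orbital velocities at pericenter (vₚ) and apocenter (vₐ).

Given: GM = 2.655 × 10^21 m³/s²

Convert to SI: rₚ = 15 Gm = 1.5e+10 m; rₐ = 180 Gm = 1.8e+11 m.
Use the vis-viva equation v² = GM(2/r − 1/a) with a = (rₚ + rₐ)/2 = (1.5e+10 + 1.8e+11)/2 = 9.75e+10 m.
vₚ = √(GM · (2/rₚ − 1/a)) = √(2.655e+21 · (2/1.5e+10 − 1/9.75e+10)) m/s ≈ 5.716e+05 m/s = 571.6 km/s.
vₐ = √(GM · (2/rₐ − 1/a)) = √(2.655e+21 · (2/1.8e+11 − 1/9.75e+10)) m/s ≈ 4.764e+04 m/s = 47.64 km/s.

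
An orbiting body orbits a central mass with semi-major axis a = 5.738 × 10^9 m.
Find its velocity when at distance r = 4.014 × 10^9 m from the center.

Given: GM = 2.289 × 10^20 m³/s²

Vis-viva: v = √(GM · (2/r − 1/a)).
2/r − 1/a = 2/4.014e+09 − 1/5.738e+09 = 3.23979e-10 m⁻¹.
v = √(2.289e+20 · 3.23979e-10) m/s ≈ 2.723e+05 m/s = 272.3 km/s.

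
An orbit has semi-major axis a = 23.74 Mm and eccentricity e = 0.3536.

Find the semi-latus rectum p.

Convert to SI: a = 23.74 Mm = 2.374e+07 m.
p = a (1 − e²).
p = 2.374e+07 · (1 − (0.3536)²) = 2.374e+07 · 0.874967 ≈ 2.077e+07 m = 20.77 Mm.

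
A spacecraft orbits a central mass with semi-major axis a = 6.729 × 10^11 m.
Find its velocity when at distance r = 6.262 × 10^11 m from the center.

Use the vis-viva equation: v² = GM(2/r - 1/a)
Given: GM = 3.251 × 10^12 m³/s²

Vis-viva: v = √(GM · (2/r − 1/a)).
2/r − 1/a = 2/6.262e+11 − 1/6.729e+11 = 1.70776e-12 m⁻¹.
v = √(3.251e+12 · 1.70776e-12) m/s ≈ 2.356 m/s = 2.356 m/s.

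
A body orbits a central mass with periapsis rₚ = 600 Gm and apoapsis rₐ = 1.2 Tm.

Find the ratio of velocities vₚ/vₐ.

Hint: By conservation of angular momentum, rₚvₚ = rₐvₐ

Convert to SI: rₚ = 600 Gm = 6e+11 m; rₐ = 1.2 Tm = 1.2e+12 m.
Conservation of angular momentum gives rₚvₚ = rₐvₐ, so vₚ/vₐ = rₐ/rₚ.
vₚ/vₐ = 1.2e+12 / 6e+11 ≈ 2.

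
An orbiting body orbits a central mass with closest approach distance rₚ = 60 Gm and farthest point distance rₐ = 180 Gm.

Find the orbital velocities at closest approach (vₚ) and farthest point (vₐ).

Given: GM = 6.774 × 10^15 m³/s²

Convert to SI: rₚ = 60 Gm = 6e+10 m; rₐ = 180 Gm = 1.8e+11 m.
Use the vis-viva equation v² = GM(2/r − 1/a) with a = (rₚ + rₐ)/2 = (6e+10 + 1.8e+11)/2 = 1.2e+11 m.
vₚ = √(GM · (2/rₚ − 1/a)) = √(6.774e+15 · (2/6e+10 − 1/1.2e+11)) m/s ≈ 411.5 m/s = 411.5 m/s.
vₐ = √(GM · (2/rₐ − 1/a)) = √(6.774e+15 · (2/1.8e+11 − 1/1.2e+11)) m/s ≈ 137.2 m/s = 137.2 m/s.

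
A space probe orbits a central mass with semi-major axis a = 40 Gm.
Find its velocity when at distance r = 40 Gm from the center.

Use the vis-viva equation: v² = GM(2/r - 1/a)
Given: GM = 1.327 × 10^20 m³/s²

Convert to SI: a = 40 Gm = 4e+10 m; r = 40 Gm = 4e+10 m.
Vis-viva: v = √(GM · (2/r − 1/a)).
2/r − 1/a = 2/4e+10 − 1/4e+10 = 2.5e-11 m⁻¹.
v = √(1.327e+20 · 2.5e-11) m/s ≈ 5.76e+04 m/s = 57.6 km/s.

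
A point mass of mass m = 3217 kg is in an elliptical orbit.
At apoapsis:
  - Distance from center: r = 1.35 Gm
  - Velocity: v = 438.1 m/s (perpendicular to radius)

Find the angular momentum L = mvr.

Convert to SI: r = 1.35 Gm = 1.35e+09 m.
Since v is perpendicular to r, L = m · v · r.
L = 3217 · 438.1 · 1.35e+09 kg·m²/s ≈ 1.903e+15 kg·m²/s.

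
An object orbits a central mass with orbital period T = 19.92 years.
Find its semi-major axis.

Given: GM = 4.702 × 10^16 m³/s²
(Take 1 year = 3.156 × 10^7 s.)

Convert to SI: T = 19.92 years = 6.28675e+08 s.
Invert Kepler's third law: a = (GM · T² / (4π²))^(1/3).
Substituting T = 6.28675e+08 s and GM = 4.702e+16 m³/s²:
a = (4.702e+16 · (6.28675e+08)² / (4π²))^(1/3) m
a ≈ 7.779e+10 m = 77.79 Gm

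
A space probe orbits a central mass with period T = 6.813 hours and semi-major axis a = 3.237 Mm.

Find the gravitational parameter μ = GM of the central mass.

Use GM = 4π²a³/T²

Convert to SI: T = 6.813 hours = 24526.8 s; a = 3.237 Mm = 3.237e+06 m.
GM = 4π² · a³ / T².
GM = 4π² · (3.237e+06)³ / (24526.8)² m³/s² ≈ 2.226e+12 m³/s² = 2.226 × 10^12 m³/s².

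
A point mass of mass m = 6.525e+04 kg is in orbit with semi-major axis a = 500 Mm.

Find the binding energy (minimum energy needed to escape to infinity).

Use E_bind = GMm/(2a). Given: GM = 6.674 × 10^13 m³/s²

Convert to SI: a = 500 Mm = 5e+08 m.
Total orbital energy is E = −GMm/(2a); binding energy is E_bind = −E = GMm/(2a).
E_bind = 6.674e+13 · 6.525e+04 / (2 · 5e+08) J ≈ 4.355e+09 J = 4.355 GJ.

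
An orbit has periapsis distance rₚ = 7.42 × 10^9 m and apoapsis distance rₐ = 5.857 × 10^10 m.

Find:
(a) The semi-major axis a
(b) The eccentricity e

(a) a = (rₚ + rₐ) / 2 = (7.42e+09 + 5.857e+10) / 2 ≈ 3.3e+10 m = 3.3 × 10^10 m.
(b) e = (rₐ − rₚ) / (rₐ + rₚ) = (5.857e+10 − 7.42e+09) / (5.857e+10 + 7.42e+09) ≈ 0.7751.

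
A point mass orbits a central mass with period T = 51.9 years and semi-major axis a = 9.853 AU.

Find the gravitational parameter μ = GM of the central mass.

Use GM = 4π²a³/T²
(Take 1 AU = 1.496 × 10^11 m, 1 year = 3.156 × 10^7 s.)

Convert to SI: T = 51.9 years = 1.63796e+09 s; a = 9.853 AU = 1.47401e+12 m.
GM = 4π² · a³ / T².
GM = 4π² · (1.47401e+12)³ / (1.63796e+09)² m³/s² ≈ 4.712e+19 m³/s² = 4.712 × 10^19 m³/s².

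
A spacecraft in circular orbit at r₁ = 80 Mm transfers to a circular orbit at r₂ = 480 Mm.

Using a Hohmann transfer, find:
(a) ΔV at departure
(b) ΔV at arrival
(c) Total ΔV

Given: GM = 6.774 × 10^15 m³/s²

Convert to SI: r₁ = 80 Mm = 8e+07 m; r₂ = 480 Mm = 4.8e+08 m.
Transfer semi-major axis: a_t = (r₁ + r₂)/2 = (8e+07 + 4.8e+08)/2 = 2.8e+08 m.
Circular speeds: v₁ = √(GM/r₁) = 9201.9 m/s, v₂ = √(GM/r₂) = 3756.66 m/s.
Transfer speeds (vis-viva v² = GM(2/r − 1/a_t)): v₁ᵗ = 12048.1 m/s, v₂ᵗ = 2008.02 m/s.
(a) ΔV₁ = |v₁ᵗ − v₁| ≈ 2846 m/s = 2.846 km/s.
(b) ΔV₂ = |v₂ − v₂ᵗ| ≈ 1749 m/s = 1.749 km/s.
(c) ΔV_total = ΔV₁ + ΔV₂ ≈ 4595 m/s = 4.595 km/s.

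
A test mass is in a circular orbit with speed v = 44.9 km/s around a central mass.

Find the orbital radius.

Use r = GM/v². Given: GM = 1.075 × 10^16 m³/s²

Convert to SI: v = 44.9 km/s = 44900 m/s.
For a circular orbit, v² = GM / r, so r = GM / v².
r = 1.075e+16 / (44900)² m ≈ 5.332e+06 m = 5.332 Mm.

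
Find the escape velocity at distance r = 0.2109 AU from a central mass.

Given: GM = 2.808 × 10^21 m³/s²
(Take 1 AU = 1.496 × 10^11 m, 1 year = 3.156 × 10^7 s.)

Convert to SI: r = 0.2109 AU = 3.15506e+10 m.
Escape velocity comes from setting total energy to zero: ½v² − GM/r = 0 ⇒ v_esc = √(2GM / r).
v_esc = √(2 · 2.808e+21 / 3.15506e+10) m/s ≈ 4.219e+05 m/s = 89.01 AU/year.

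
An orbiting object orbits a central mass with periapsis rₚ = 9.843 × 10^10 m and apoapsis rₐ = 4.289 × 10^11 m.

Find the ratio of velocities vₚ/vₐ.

Conservation of angular momentum gives rₚvₚ = rₐvₐ, so vₚ/vₐ = rₐ/rₚ.
vₚ/vₐ = 4.289e+11 / 9.843e+10 ≈ 4.357.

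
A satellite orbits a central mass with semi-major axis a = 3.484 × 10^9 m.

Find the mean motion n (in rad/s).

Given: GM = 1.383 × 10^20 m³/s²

n = √(GM / a³).
n = √(1.383e+20 / (3.484e+09)³) rad/s ≈ 5.719e-05 rad/s.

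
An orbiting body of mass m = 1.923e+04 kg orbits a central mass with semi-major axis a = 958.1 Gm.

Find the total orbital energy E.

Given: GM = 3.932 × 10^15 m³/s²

Convert to SI: a = 958.1 Gm = 9.581e+11 m.
E = −GMm / (2a).
E = −3.932e+15 · 1.923e+04 / (2 · 9.581e+11) J ≈ -3.946e+07 J = -39.46 MJ.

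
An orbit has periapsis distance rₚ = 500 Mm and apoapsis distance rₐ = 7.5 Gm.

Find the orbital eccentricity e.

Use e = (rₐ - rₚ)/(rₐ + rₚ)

Convert to SI: rₚ = 500 Mm = 5e+08 m; rₐ = 7.5 Gm = 7.5e+09 m.
e = (rₐ − rₚ) / (rₐ + rₚ).
e = (7.5e+09 − 5e+08) / (7.5e+09 + 5e+08) = 7e+09 / 8e+09 ≈ 0.875.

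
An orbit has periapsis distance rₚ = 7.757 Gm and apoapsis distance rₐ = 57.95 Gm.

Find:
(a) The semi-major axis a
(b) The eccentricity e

Convert to SI: rₚ = 7.757 Gm = 7.757e+09 m; rₐ = 57.95 Gm = 5.795e+10 m.
(a) a = (rₚ + rₐ) / 2 = (7.757e+09 + 5.795e+10) / 2 ≈ 3.285e+10 m = 32.85 Gm.
(b) e = (rₐ − rₚ) / (rₐ + rₚ) = (5.795e+10 − 7.757e+09) / (5.795e+10 + 7.757e+09) ≈ 0.7639.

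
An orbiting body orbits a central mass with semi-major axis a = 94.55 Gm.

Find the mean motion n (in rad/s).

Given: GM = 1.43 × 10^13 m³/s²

Convert to SI: a = 94.55 Gm = 9.455e+10 m.
n = √(GM / a³).
n = √(1.43e+13 / (9.455e+10)³) rad/s ≈ 1.301e-10 rad/s.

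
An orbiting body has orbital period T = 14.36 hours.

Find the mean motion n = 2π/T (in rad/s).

Convert to SI: T = 14.36 hours = 51696 s.
n = 2π / T.
n = 2π / 51696 s ≈ 0.0001215 rad/s.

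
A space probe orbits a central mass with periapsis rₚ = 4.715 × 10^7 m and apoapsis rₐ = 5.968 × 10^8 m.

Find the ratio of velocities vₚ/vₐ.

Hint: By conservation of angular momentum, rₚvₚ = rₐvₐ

Conservation of angular momentum gives rₚvₚ = rₐvₐ, so vₚ/vₐ = rₐ/rₚ.
vₚ/vₐ = 5.968e+08 / 4.715e+07 ≈ 12.66.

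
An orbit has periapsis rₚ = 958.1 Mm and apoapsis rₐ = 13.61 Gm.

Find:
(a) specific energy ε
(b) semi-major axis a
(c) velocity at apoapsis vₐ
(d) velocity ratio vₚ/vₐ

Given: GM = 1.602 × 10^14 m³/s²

Convert to SI: rₚ = 958.1 Mm = 9.581e+08 m; rₐ = 13.61 Gm = 1.361e+10 m.
(a) With a = (rₚ + rₐ)/2 = 7.28405e+09 m, ε = −GM/(2a) = −1.602e+14/(2 · 7.28405e+09) J/kg ≈ -1.1e+04 J/kg
(b) a = (rₚ + rₐ)/2 = (9.581e+08 + 1.361e+10)/2 ≈ 7.284e+09 m
(c) With a = (rₚ + rₐ)/2 = 7.28405e+09 m, vₐ = √(GM (2/rₐ − 1/a)) = √(1.602e+14 · (2/1.361e+10 − 1/7.28405e+09)) m/s ≈ 39.35 m/s
(d) Conservation of angular momentum (rₚvₚ = rₐvₐ) gives vₚ/vₐ = rₐ/rₚ = 1.361e+10/9.581e+08 ≈ 14.21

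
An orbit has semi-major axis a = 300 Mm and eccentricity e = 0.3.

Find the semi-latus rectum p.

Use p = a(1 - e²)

Convert to SI: a = 300 Mm = 3e+08 m.
p = a (1 − e²).
p = 3e+08 · (1 − (0.3)²) = 3e+08 · 0.91 ≈ 2.73e+08 m = 273 Mm.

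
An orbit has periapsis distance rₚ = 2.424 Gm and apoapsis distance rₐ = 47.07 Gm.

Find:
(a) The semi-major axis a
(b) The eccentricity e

Convert to SI: rₚ = 2.424 Gm = 2.424e+09 m; rₐ = 47.07 Gm = 4.707e+10 m.
(a) a = (rₚ + rₐ) / 2 = (2.424e+09 + 4.707e+10) / 2 ≈ 2.475e+10 m = 24.75 Gm.
(b) e = (rₐ − rₚ) / (rₐ + rₚ) = (4.707e+10 − 2.424e+09) / (4.707e+10 + 2.424e+09) ≈ 0.902.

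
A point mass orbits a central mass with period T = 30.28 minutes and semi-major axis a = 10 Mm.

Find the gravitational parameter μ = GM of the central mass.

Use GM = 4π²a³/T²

Convert to SI: T = 30.28 minutes = 1816.8 s; a = 10 Mm = 1e+07 m.
GM = 4π² · a³ / T².
GM = 4π² · (1e+07)³ / (1816.8)² m³/s² ≈ 1.196e+16 m³/s² = 1.196 × 10^16 m³/s².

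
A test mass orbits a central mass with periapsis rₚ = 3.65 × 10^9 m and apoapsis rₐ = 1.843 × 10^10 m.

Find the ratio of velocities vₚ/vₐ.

Conservation of angular momentum gives rₚvₚ = rₐvₐ, so vₚ/vₐ = rₐ/rₚ.
vₚ/vₐ = 1.843e+10 / 3.65e+09 ≈ 5.049.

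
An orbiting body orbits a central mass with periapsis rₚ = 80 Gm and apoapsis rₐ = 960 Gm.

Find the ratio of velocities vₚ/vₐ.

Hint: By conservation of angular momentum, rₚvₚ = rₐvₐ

Convert to SI: rₚ = 80 Gm = 8e+10 m; rₐ = 960 Gm = 9.6e+11 m.
Conservation of angular momentum gives rₚvₚ = rₐvₐ, so vₚ/vₐ = rₐ/rₚ.
vₚ/vₐ = 9.6e+11 / 8e+10 ≈ 12.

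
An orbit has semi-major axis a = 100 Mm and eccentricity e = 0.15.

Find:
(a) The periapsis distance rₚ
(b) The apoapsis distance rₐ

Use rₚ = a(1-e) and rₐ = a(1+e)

Convert to SI: a = 100 Mm = 1e+08 m.
(a) rₚ = a(1 − e) = 1e+08 · (1 − 0.15) = 1e+08 · 0.85 ≈ 8.5e+07 m = 85 Mm.
(b) rₐ = a(1 + e) = 1e+08 · (1 + 0.15) = 1e+08 · 1.15 ≈ 1.15e+08 m = 115 Mm.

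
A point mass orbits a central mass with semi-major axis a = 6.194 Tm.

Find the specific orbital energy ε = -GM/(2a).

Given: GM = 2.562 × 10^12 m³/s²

Convert to SI: a = 6.194 Tm = 6.194e+12 m.
ε = −GM / (2a).
ε = −2.562e+12 / (2 · 6.194e+12) J/kg ≈ -0.2068 J/kg = -0.2068 J/kg.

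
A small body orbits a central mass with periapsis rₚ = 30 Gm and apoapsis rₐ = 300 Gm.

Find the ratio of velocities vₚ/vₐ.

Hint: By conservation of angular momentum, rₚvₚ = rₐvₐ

Convert to SI: rₚ = 30 Gm = 3e+10 m; rₐ = 300 Gm = 3e+11 m.
Conservation of angular momentum gives rₚvₚ = rₐvₐ, so vₚ/vₐ = rₐ/rₚ.
vₚ/vₐ = 3e+11 / 3e+10 ≈ 10.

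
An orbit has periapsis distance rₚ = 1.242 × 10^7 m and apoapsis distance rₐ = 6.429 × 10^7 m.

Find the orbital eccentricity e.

e = (rₐ − rₚ) / (rₐ + rₚ).
e = (6.429e+07 − 1.242e+07) / (6.429e+07 + 1.242e+07) = 5.187e+07 / 7.671e+07 ≈ 0.6762.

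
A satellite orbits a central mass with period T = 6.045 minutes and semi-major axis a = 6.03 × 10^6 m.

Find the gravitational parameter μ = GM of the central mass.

Convert to SI: T = 6.045 minutes = 362.7 s.
GM = 4π² · a³ / T².
GM = 4π² · (6.03e+06)³ / (362.7)² m³/s² ≈ 6.58e+16 m³/s² = 6.58 × 10^16 m³/s².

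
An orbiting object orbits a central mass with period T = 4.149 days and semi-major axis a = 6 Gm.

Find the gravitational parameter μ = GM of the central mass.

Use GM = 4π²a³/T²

Convert to SI: T = 4.149 days = 358474 s; a = 6 Gm = 6e+09 m.
GM = 4π² · a³ / T².
GM = 4π² · (6e+09)³ / (358474)² m³/s² ≈ 6.636e+19 m³/s² = 6.636 × 10^19 m³/s².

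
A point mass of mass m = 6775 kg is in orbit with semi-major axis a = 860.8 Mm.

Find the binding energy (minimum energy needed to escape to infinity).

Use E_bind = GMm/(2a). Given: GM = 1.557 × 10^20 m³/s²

Convert to SI: a = 860.8 Mm = 8.608e+08 m.
Total orbital energy is E = −GMm/(2a); binding energy is E_bind = −E = GMm/(2a).
E_bind = 1.557e+20 · 6775 / (2 · 8.608e+08) J ≈ 6.127e+14 J = 612.7 TJ.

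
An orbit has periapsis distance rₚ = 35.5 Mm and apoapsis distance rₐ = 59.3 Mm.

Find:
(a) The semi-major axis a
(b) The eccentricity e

Convert to SI: rₚ = 35.5 Mm = 3.55e+07 m; rₐ = 59.3 Mm = 5.93e+07 m.
(a) a = (rₚ + rₐ) / 2 = (3.55e+07 + 5.93e+07) / 2 ≈ 4.74e+07 m = 47.4 Mm.
(b) e = (rₐ − rₚ) / (rₐ + rₚ) = (5.93e+07 − 3.55e+07) / (5.93e+07 + 3.55e+07) ≈ 0.2511.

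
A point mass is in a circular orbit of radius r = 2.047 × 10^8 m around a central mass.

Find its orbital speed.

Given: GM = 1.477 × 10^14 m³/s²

For a circular orbit, gravity supplies the centripetal force, so v = √(GM / r).
v = √(1.477e+14 / 2.047e+08) m/s ≈ 849.4 m/s = 849.4 m/s.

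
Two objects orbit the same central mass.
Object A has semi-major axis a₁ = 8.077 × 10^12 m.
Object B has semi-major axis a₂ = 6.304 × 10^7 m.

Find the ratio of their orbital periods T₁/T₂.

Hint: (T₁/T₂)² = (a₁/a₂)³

From Kepler's third law, (T₁/T₂)² = (a₁/a₂)³, so T₁/T₂ = (a₁/a₂)^(3/2).
a₁/a₂ = 8.077e+12 / 6.304e+07 = 128125.
T₁/T₂ = (128125)^(3/2) ≈ 4.586e+07.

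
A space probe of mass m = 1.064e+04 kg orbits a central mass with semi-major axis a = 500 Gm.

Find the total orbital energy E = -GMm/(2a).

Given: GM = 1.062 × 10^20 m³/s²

Convert to SI: a = 500 Gm = 5e+11 m.
E = −GMm / (2a).
E = −1.062e+20 · 1.064e+04 / (2 · 5e+11) J ≈ -1.13e+12 J = -1.13 TJ.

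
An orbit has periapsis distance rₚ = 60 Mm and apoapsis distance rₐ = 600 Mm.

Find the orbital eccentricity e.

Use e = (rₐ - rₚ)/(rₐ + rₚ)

Convert to SI: rₚ = 60 Mm = 6e+07 m; rₐ = 600 Mm = 6e+08 m.
e = (rₐ − rₚ) / (rₐ + rₚ).
e = (6e+08 − 6e+07) / (6e+08 + 6e+07) = 5.4e+08 / 6.6e+08 ≈ 0.8182.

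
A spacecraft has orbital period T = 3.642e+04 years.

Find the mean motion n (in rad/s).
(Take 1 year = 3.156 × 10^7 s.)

Convert to SI: T = 3.642e+04 years = 1.14942e+12 s.
n = 2π / T.
n = 2π / 1.14942e+12 s ≈ 5.466e-12 rad/s.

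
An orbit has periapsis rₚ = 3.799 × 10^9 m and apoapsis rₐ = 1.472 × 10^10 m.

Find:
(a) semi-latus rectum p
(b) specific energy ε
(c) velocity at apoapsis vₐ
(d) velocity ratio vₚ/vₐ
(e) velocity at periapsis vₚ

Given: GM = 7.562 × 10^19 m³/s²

(a) From a = (rₚ + rₐ)/2 = 9.2595e+09 m and e = (rₐ − rₚ)/(rₐ + rₚ) = 0.589719, p = a(1 − e²) = 9.2595e+09 · (1 − (0.589719)²) ≈ 6.039e+09 m
(b) With a = (rₚ + rₐ)/2 = 9.2595e+09 m, ε = −GM/(2a) = −7.562e+19/(2 · 9.2595e+09) J/kg ≈ -4.083e+09 J/kg
(c) With a = (rₚ + rₐ)/2 = 9.2595e+09 m, vₐ = √(GM (2/rₐ − 1/a)) = √(7.562e+19 · (2/1.472e+10 − 1/9.2595e+09)) m/s ≈ 4.591e+04 m/s
(d) Conservation of angular momentum (rₚvₚ = rₐvₐ) gives vₚ/vₐ = rₐ/rₚ = 1.472e+10/3.799e+09 ≈ 3.875
(e) With a = (rₚ + rₐ)/2 = 9.2595e+09 m, vₚ = √(GM (2/rₚ − 1/a)) = √(7.562e+19 · (2/3.799e+09 − 1/9.2595e+09)) m/s ≈ 1.779e+05 m/s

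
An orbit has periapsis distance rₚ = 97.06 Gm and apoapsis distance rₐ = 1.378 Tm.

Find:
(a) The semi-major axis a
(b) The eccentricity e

Convert to SI: rₚ = 97.06 Gm = 9.706e+10 m; rₐ = 1.378 Tm = 1.378e+12 m.
(a) a = (rₚ + rₐ) / 2 = (9.706e+10 + 1.378e+12) / 2 ≈ 7.375e+11 m = 737.5 Gm.
(b) e = (rₐ − rₚ) / (rₐ + rₚ) = (1.378e+12 − 9.706e+10) / (1.378e+12 + 9.706e+10) ≈ 0.8684.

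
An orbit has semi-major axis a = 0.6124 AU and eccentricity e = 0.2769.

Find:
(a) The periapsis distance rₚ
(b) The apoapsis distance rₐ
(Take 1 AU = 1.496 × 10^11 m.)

Convert to SI: a = 0.6124 AU = 9.1615e+10 m.
(a) rₚ = a(1 − e) = 9.1615e+10 · (1 − 0.2769) = 9.1615e+10 · 0.7231 ≈ 6.625e+10 m = 0.4428 AU.
(b) rₐ = a(1 + e) = 9.1615e+10 · (1 + 0.2769) = 9.1615e+10 · 1.2769 ≈ 1.17e+11 m = 0.782 AU.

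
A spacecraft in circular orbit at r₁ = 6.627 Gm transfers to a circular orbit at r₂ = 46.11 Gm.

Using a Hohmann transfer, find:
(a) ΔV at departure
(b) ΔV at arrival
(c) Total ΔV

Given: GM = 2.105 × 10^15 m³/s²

Convert to SI: r₁ = 6.627 Gm = 6.627e+09 m; r₂ = 46.11 Gm = 4.611e+10 m.
Transfer semi-major axis: a_t = (r₁ + r₂)/2 = (6.627e+09 + 4.611e+10)/2 = 2.63685e+10 m.
Circular speeds: v₁ = √(GM/r₁) = 563.596 m/s, v₂ = √(GM/r₂) = 213.663 m/s.
Transfer speeds (vis-viva v² = GM(2/r − 1/a_t)): v₁ᵗ = 745.285 m/s, v₂ᵗ = 107.114 m/s.
(a) ΔV₁ = |v₁ᵗ − v₁| ≈ 181.7 m/s = 181.7 m/s.
(b) ΔV₂ = |v₂ − v₂ᵗ| ≈ 106.5 m/s = 106.5 m/s.
(c) ΔV_total = ΔV₁ + ΔV₂ ≈ 288.2 m/s = 288.2 m/s.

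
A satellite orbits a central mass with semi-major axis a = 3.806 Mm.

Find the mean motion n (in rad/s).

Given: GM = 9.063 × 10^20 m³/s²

Convert to SI: a = 3.806 Mm = 3.806e+06 m.
n = √(GM / a³).
n = √(9.063e+20 / (3.806e+06)³) rad/s ≈ 4.054 rad/s.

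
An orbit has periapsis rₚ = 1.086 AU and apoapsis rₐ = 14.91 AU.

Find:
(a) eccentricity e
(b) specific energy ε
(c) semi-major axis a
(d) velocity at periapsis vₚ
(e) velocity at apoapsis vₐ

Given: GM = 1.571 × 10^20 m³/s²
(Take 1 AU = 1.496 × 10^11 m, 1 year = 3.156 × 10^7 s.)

Convert to SI: rₚ = 1.086 AU = 1.62466e+11 m; rₐ = 14.91 AU = 2.23054e+12 m.
(a) e = (rₐ − rₚ)/(rₐ + rₚ) = (2.23054e+12 − 1.62466e+11)/(2.23054e+12 + 1.62466e+11) ≈ 0.8642
(b) With a = (rₚ + rₐ)/2 = 1.1965e+12 m, ε = −GM/(2a) = −1.571e+20/(2 · 1.1965e+12) J/kg ≈ -6.565e+07 J/kg
(c) a = (rₚ + rₐ)/2 = (1.62466e+11 + 2.23054e+12)/2 ≈ 1.197e+12 m
(d) With a = (rₚ + rₐ)/2 = 1.1965e+12 m, vₚ = √(GM (2/rₚ − 1/a)) = √(1.571e+20 · (2/1.62466e+11 − 1/1.1965e+12)) m/s ≈ 4.246e+04 m/s
(e) With a = (rₚ + rₐ)/2 = 1.1965e+12 m, vₐ = √(GM (2/rₐ − 1/a)) = √(1.571e+20 · (2/2.23054e+12 − 1/1.1965e+12)) m/s ≈ 3092 m/s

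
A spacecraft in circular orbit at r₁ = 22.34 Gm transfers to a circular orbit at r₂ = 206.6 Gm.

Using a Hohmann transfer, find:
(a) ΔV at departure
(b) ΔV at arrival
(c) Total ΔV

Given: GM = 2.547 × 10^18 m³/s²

Convert to SI: r₁ = 22.34 Gm = 2.234e+10 m; r₂ = 206.6 Gm = 2.066e+11 m.
Transfer semi-major axis: a_t = (r₁ + r₂)/2 = (2.234e+10 + 2.066e+11)/2 = 1.1447e+11 m.
Circular speeds: v₁ = √(GM/r₁) = 10677.6 m/s, v₂ = √(GM/r₂) = 3511.15 m/s.
Transfer speeds (vis-viva v² = GM(2/r − 1/a_t)): v₁ᵗ = 14344.7 m/s, v₂ᵗ = 1551.12 m/s.
(a) ΔV₁ = |v₁ᵗ − v₁| ≈ 3667 m/s = 3.667 km/s.
(b) ΔV₂ = |v₂ − v₂ᵗ| ≈ 1960 m/s = 1.96 km/s.
(c) ΔV_total = ΔV₁ + ΔV₂ ≈ 5627 m/s = 5.627 km/s.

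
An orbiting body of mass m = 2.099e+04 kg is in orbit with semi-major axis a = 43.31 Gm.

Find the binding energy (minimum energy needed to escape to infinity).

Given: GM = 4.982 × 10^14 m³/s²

Convert to SI: a = 43.31 Gm = 4.331e+10 m.
Total orbital energy is E = −GMm/(2a); binding energy is E_bind = −E = GMm/(2a).
E_bind = 4.982e+14 · 2.099e+04 / (2 · 4.331e+10) J ≈ 1.207e+08 J = 120.7 MJ.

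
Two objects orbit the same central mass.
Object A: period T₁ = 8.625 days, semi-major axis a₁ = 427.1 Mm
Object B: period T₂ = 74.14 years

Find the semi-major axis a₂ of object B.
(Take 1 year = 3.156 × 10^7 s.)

Convert to SI: T₁ = 8.625 days = 745200 s; a₁ = 427.1 Mm = 4.271e+08 m; T₂ = 74.14 years = 2.33986e+09 s.
Kepler's third law: (T₁/T₂)² = (a₁/a₂)³ ⇒ a₂ = a₁ · (T₂/T₁)^(2/3).
T₂/T₁ = 2.33986e+09 / 745200 = 3139.91.
a₂ = 4.271e+08 · (3139.91)^(2/3) m ≈ 9.158e+10 m = 91.58 Gm.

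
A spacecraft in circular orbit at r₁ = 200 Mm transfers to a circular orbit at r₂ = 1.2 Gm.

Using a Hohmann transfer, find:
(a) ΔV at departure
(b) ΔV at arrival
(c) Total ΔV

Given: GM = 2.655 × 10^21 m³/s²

Convert to SI: r₁ = 200 Mm = 2e+08 m; r₂ = 1.2 Gm = 1.2e+09 m.
Transfer semi-major axis: a_t = (r₁ + r₂)/2 = (2e+08 + 1.2e+09)/2 = 7e+08 m.
Circular speeds: v₁ = √(GM/r₁) = 3.64349e+06 m/s, v₂ = √(GM/r₂) = 1.48745e+06 m/s.
Transfer speeds (vis-viva v² = GM(2/r − 1/a_t)): v₁ᵗ = 4.77044e+06 m/s, v₂ᵗ = 795074 m/s.
(a) ΔV₁ = |v₁ᵗ − v₁| ≈ 1.127e+06 m/s = 1127 km/s.
(b) ΔV₂ = |v₂ − v₂ᵗ| ≈ 6.924e+05 m/s = 692.4 km/s.
(c) ΔV_total = ΔV₁ + ΔV₂ ≈ 1.819e+06 m/s = 1819 km/s.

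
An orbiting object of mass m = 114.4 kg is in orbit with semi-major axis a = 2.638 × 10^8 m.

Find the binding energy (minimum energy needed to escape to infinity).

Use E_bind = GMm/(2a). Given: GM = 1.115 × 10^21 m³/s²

Total orbital energy is E = −GMm/(2a); binding energy is E_bind = −E = GMm/(2a).
E_bind = 1.115e+21 · 114.4 / (2 · 2.638e+08) J ≈ 2.418e+14 J = 241.8 TJ.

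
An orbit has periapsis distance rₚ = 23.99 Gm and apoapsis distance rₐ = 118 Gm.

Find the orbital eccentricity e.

Convert to SI: rₚ = 23.99 Gm = 2.399e+10 m; rₐ = 118 Gm = 1.18e+11 m.
e = (rₐ − rₚ) / (rₐ + rₚ).
e = (1.18e+11 − 2.399e+10) / (1.18e+11 + 2.399e+10) = 9.401e+10 / 1.4199e+11 ≈ 0.6621.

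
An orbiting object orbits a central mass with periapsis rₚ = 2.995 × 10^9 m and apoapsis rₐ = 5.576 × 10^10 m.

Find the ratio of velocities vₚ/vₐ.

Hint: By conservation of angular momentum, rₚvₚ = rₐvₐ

Conservation of angular momentum gives rₚvₚ = rₐvₐ, so vₚ/vₐ = rₐ/rₚ.
vₚ/vₐ = 5.576e+10 / 2.995e+09 ≈ 18.62.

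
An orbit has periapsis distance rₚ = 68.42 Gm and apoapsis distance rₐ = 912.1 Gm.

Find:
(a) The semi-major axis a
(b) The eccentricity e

Convert to SI: rₚ = 68.42 Gm = 6.842e+10 m; rₐ = 912.1 Gm = 9.121e+11 m.
(a) a = (rₚ + rₐ) / 2 = (6.842e+10 + 9.121e+11) / 2 ≈ 4.903e+11 m = 490.3 Gm.
(b) e = (rₐ − rₚ) / (rₐ + rₚ) = (9.121e+11 − 6.842e+10) / (9.121e+11 + 6.842e+10) ≈ 0.8604.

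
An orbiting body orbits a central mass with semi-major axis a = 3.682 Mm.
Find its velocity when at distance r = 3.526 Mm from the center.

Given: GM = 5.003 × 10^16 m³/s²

Convert to SI: a = 3.682 Mm = 3.682e+06 m; r = 3.526 Mm = 3.526e+06 m.
Vis-viva: v = √(GM · (2/r − 1/a)).
2/r − 1/a = 2/3.526e+06 − 1/3.682e+06 = 2.95623e-07 m⁻¹.
v = √(5.003e+16 · 2.95623e-07) m/s ≈ 1.216e+05 m/s = 121.6 km/s.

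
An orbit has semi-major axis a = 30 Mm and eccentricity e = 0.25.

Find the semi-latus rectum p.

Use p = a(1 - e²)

Convert to SI: a = 30 Mm = 3e+07 m.
p = a (1 − e²).
p = 3e+07 · (1 − (0.25)²) = 3e+07 · 0.9375 ≈ 2.812e+07 m = 28.12 Mm.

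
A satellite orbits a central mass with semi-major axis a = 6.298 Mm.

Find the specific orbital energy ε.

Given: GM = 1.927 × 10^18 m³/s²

Convert to SI: a = 6.298 Mm = 6.298e+06 m.
ε = −GM / (2a).
ε = −1.927e+18 / (2 · 6.298e+06) J/kg ≈ -1.53e+11 J/kg = -153 GJ/kg.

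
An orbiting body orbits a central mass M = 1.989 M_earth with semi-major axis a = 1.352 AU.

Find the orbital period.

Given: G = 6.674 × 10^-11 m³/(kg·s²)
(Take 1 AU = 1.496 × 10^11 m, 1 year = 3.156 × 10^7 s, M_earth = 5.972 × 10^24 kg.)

Convert to SI: a = 1.352 AU = 2.02259e+11 m; M = 1.989 M_earth = 1.18783e+25 kg.
GM = G · M = 6.674e-11 · 1.18783e+25 = 7.92758e+14 m³/s².
Kepler's third law: T = 2π √(a³ / GM).
Substituting a = 2.02259e+11 m and GM = 7.92758e+14 m³/s²:
T = 2π √((2.02259e+11)³ / 7.92758e+14) s
T ≈ 2.03e+10 s = 643.2 years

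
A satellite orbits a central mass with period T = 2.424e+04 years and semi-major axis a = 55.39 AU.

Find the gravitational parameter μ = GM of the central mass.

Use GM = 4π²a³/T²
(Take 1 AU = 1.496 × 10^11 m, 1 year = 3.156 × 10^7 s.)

Convert to SI: T = 2.424e+04 years = 7.65014e+11 s; a = 55.39 AU = 8.28634e+12 m.
GM = 4π² · a³ / T².
GM = 4π² · (8.28634e+12)³ / (7.65014e+11)² m³/s² ≈ 3.838e+16 m³/s² = 3.838 × 10^16 m³/s².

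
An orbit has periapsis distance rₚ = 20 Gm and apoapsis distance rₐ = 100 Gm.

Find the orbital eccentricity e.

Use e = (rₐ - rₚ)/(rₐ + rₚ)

Convert to SI: rₚ = 20 Gm = 2e+10 m; rₐ = 100 Gm = 1e+11 m.
e = (rₐ − rₚ) / (rₐ + rₚ).
e = (1e+11 − 2e+10) / (1e+11 + 2e+10) = 8e+10 / 1.2e+11 ≈ 0.6667.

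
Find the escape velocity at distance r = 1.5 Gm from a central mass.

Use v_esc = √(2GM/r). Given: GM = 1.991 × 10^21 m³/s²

Convert to SI: r = 1.5 Gm = 1.5e+09 m.
Escape velocity comes from setting total energy to zero: ½v² − GM/r = 0 ⇒ v_esc = √(2GM / r).
v_esc = √(2 · 1.991e+21 / 1.5e+09) m/s ≈ 1.629e+06 m/s = 1629 km/s.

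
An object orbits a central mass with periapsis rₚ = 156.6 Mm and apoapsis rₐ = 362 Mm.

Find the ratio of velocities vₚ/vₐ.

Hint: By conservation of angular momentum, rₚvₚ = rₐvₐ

Convert to SI: rₚ = 156.6 Mm = 1.566e+08 m; rₐ = 362 Mm = 3.62e+08 m.
Conservation of angular momentum gives rₚvₚ = rₐvₐ, so vₚ/vₐ = rₐ/rₚ.
vₚ/vₐ = 3.62e+08 / 1.566e+08 ≈ 2.312.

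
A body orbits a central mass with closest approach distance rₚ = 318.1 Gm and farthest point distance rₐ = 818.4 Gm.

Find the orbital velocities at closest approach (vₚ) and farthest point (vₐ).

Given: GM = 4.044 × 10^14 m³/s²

Convert to SI: rₚ = 318.1 Gm = 3.181e+11 m; rₐ = 818.4 Gm = 8.184e+11 m.
Use the vis-viva equation v² = GM(2/r − 1/a) with a = (rₚ + rₐ)/2 = (3.181e+11 + 8.184e+11)/2 = 5.6825e+11 m.
vₚ = √(GM · (2/rₚ − 1/a)) = √(4.044e+14 · (2/3.181e+11 − 1/5.6825e+11)) m/s ≈ 42.79 m/s = 42.79 m/s.
vₐ = √(GM · (2/rₐ − 1/a)) = √(4.044e+14 · (2/8.184e+11 − 1/5.6825e+11)) m/s ≈ 16.63 m/s = 16.63 m/s.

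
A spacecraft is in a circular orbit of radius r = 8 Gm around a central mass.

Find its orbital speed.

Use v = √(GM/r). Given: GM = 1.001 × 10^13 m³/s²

Convert to SI: r = 8 Gm = 8e+09 m.
For a circular orbit, gravity supplies the centripetal force, so v = √(GM / r).
v = √(1.001e+13 / 8e+09) m/s ≈ 35.37 m/s = 35.37 m/s.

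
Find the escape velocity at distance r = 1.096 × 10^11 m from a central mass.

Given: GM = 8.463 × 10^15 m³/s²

Escape velocity comes from setting total energy to zero: ½v² − GM/r = 0 ⇒ v_esc = √(2GM / r).
v_esc = √(2 · 8.463e+15 / 1.096e+11) m/s ≈ 393 m/s = 393 m/s.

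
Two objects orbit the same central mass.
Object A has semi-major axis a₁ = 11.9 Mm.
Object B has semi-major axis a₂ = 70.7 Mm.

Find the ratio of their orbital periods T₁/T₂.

Convert to SI: a₁ = 11.9 Mm = 1.19e+07 m; a₂ = 70.7 Mm = 7.07e+07 m.
From Kepler's third law, (T₁/T₂)² = (a₁/a₂)³, so T₁/T₂ = (a₁/a₂)^(3/2).
a₁/a₂ = 1.19e+07 / 7.07e+07 = 0.168317.
T₁/T₂ = (0.168317)^(3/2) ≈ 0.06905.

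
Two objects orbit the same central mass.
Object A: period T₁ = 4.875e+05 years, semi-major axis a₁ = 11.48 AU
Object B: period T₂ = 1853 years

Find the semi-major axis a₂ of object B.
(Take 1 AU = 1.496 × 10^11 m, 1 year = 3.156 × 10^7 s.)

Convert to SI: T₁ = 4.875e+05 years = 1.53855e+13 s; a₁ = 11.48 AU = 1.71741e+12 m; T₂ = 1853 years = 5.84807e+10 s.
Kepler's third law: (T₁/T₂)² = (a₁/a₂)³ ⇒ a₂ = a₁ · (T₂/T₁)^(2/3).
T₂/T₁ = 5.84807e+10 / 1.53855e+13 = 0.00380103.
a₂ = 1.71741e+12 · (0.00380103)^(2/3) m ≈ 4.183e+10 m = 0.2796 AU.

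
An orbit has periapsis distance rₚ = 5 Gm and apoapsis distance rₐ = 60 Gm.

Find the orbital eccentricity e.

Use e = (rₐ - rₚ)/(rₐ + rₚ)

Convert to SI: rₚ = 5 Gm = 5e+09 m; rₐ = 60 Gm = 6e+10 m.
e = (rₐ − rₚ) / (rₐ + rₚ).
e = (6e+10 − 5e+09) / (6e+10 + 5e+09) = 5.5e+10 / 6.5e+10 ≈ 0.8462.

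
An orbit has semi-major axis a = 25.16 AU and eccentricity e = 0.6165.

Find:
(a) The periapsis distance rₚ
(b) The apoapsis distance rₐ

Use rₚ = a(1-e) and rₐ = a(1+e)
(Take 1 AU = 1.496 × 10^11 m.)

Convert to SI: a = 25.16 AU = 3.76394e+12 m.
(a) rₚ = a(1 − e) = 3.76394e+12 · (1 − 0.6165) = 3.76394e+12 · 0.3835 ≈ 1.443e+12 m = 9.649 AU.
(b) rₐ = a(1 + e) = 3.76394e+12 · (1 + 0.6165) = 3.76394e+12 · 1.6165 ≈ 6.084e+12 m = 40.67 AU.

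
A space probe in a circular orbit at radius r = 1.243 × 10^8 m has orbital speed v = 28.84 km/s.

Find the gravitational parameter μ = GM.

Convert to SI: v = 28.84 km/s = 28840 m/s.
For a circular orbit v² = GM/r, so GM = v² · r.
GM = (28840)² · 1.243e+08 m³/s² ≈ 1.034e+17 m³/s² = 1.034 × 10^17 m³/s².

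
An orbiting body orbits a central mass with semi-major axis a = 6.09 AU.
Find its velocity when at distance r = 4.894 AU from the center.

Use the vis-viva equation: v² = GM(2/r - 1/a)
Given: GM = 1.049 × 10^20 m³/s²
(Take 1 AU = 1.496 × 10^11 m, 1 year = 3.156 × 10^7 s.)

Convert to SI: a = 6.09 AU = 9.11064e+11 m; r = 4.894 AU = 7.32142e+11 m.
Vis-viva: v = √(GM · (2/r − 1/a)).
2/r − 1/a = 2/7.32142e+11 − 1/9.11064e+11 = 1.63409e-12 m⁻¹.
v = √(1.049e+20 · 1.63409e-12) m/s ≈ 1.309e+04 m/s = 2.762 AU/year.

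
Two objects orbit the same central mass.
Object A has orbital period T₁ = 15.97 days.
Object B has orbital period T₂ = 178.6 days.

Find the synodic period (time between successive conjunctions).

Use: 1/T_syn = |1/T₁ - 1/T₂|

Convert to SI: T₁ = 15.97 days = 1.37981e+06 s; T₂ = 178.6 days = 1.5431e+07 s.
T_syn = |T₁ · T₂ / (T₁ − T₂)|.
T_syn = |1.37981e+06 · 1.5431e+07 / (1.37981e+06 − 1.5431e+07)| s ≈ 1.515e+06 s = 17.54 days.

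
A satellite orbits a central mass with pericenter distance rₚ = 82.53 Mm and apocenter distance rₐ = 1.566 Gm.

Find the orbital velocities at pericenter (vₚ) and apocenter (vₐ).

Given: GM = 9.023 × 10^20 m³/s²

Convert to SI: rₚ = 82.53 Mm = 8.253e+07 m; rₐ = 1.566 Gm = 1.566e+09 m.
Use the vis-viva equation v² = GM(2/r − 1/a) with a = (rₚ + rₐ)/2 = (8.253e+07 + 1.566e+09)/2 = 8.24265e+08 m.
vₚ = √(GM · (2/rₚ − 1/a)) = √(9.023e+20 · (2/8.253e+07 − 1/8.24265e+08)) m/s ≈ 4.558e+06 m/s = 4558 km/s.
vₐ = √(GM · (2/rₐ − 1/a)) = √(9.023e+20 · (2/1.566e+09 − 1/8.24265e+08)) m/s ≈ 2.402e+05 m/s = 240.2 km/s.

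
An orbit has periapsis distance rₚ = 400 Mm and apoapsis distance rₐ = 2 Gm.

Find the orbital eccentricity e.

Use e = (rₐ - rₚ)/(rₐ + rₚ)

Convert to SI: rₚ = 400 Mm = 4e+08 m; rₐ = 2 Gm = 2e+09 m.
e = (rₐ − rₚ) / (rₐ + rₚ).
e = (2e+09 − 4e+08) / (2e+09 + 4e+08) = 1.6e+09 / 2.4e+09 ≈ 0.6667.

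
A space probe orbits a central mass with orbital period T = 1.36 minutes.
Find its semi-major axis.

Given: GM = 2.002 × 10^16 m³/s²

Convert to SI: T = 1.36 minutes = 81.6 s.
Invert Kepler's third law: a = (GM · T² / (4π²))^(1/3).
Substituting T = 81.6 s and GM = 2.002e+16 m³/s²:
a = (2.002e+16 · (81.6)² / (4π²))^(1/3) m
a ≈ 1.5e+06 m = 1.5 Mm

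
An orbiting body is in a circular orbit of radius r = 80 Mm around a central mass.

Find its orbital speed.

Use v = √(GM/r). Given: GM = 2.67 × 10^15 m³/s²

Convert to SI: r = 80 Mm = 8e+07 m.
For a circular orbit, gravity supplies the centripetal force, so v = √(GM / r).
v = √(2.67e+15 / 8e+07) m/s ≈ 5777 m/s = 5.777 km/s.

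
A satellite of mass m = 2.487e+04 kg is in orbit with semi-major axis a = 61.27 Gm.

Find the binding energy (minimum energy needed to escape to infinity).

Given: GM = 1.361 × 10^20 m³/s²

Convert to SI: a = 61.27 Gm = 6.127e+10 m.
Total orbital energy is E = −GMm/(2a); binding energy is E_bind = −E = GMm/(2a).
E_bind = 1.361e+20 · 2.487e+04 / (2 · 6.127e+10) J ≈ 2.762e+13 J = 27.62 TJ.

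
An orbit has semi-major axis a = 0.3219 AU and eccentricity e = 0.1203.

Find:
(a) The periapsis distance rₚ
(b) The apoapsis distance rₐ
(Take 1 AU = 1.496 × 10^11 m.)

Convert to SI: a = 0.3219 AU = 4.81562e+10 m.
(a) rₚ = a(1 − e) = 4.81562e+10 · (1 − 0.1203) = 4.81562e+10 · 0.8797 ≈ 4.236e+10 m = 0.2832 AU.
(b) rₐ = a(1 + e) = 4.81562e+10 · (1 + 0.1203) = 4.81562e+10 · 1.1203 ≈ 5.395e+10 m = 0.3606 AU.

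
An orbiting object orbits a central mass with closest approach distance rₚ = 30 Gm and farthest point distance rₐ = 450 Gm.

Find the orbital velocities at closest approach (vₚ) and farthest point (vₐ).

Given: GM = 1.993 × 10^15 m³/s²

Convert to SI: rₚ = 30 Gm = 3e+10 m; rₐ = 450 Gm = 4.5e+11 m.
Use the vis-viva equation v² = GM(2/r − 1/a) with a = (rₚ + rₐ)/2 = (3e+10 + 4.5e+11)/2 = 2.4e+11 m.
vₚ = √(GM · (2/rₚ − 1/a)) = √(1.993e+15 · (2/3e+10 − 1/2.4e+11)) m/s ≈ 352.9 m/s = 352.9 m/s.
vₐ = √(GM · (2/rₐ − 1/a)) = √(1.993e+15 · (2/4.5e+11 − 1/2.4e+11)) m/s ≈ 23.53 m/s = 23.53 m/s.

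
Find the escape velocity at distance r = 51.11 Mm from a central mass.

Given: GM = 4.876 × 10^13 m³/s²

Convert to SI: r = 51.11 Mm = 5.111e+07 m.
Escape velocity comes from setting total energy to zero: ½v² − GM/r = 0 ⇒ v_esc = √(2GM / r).
v_esc = √(2 · 4.876e+13 / 5.111e+07) m/s ≈ 1381 m/s = 1.381 km/s.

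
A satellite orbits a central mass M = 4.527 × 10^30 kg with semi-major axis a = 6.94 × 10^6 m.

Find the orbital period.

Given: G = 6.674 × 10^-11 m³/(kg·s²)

GM = G · M = 6.674e-11 · 4.527e+30 = 3.02132e+20 m³/s².
Kepler's third law: T = 2π √(a³ / GM).
Substituting a = 6.94e+06 m and GM = 3.02132e+20 m³/s²:
T = 2π √((6.94e+06)³ / 3.02132e+20) s
T ≈ 6.609 s = 6.609 seconds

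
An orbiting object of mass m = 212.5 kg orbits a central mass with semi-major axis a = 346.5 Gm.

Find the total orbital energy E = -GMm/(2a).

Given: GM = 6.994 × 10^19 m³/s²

Convert to SI: a = 346.5 Gm = 3.465e+11 m.
E = −GMm / (2a).
E = −6.994e+19 · 212.5 / (2 · 3.465e+11) J ≈ -2.145e+10 J = -21.45 GJ.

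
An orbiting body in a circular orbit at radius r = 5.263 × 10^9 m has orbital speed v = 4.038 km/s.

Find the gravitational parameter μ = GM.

Convert to SI: v = 4.038 km/s = 4038 m/s.
For a circular orbit v² = GM/r, so GM = v² · r.
GM = (4038)² · 5.263e+09 m³/s² ≈ 8.582e+16 m³/s² = 8.582 × 10^16 m³/s².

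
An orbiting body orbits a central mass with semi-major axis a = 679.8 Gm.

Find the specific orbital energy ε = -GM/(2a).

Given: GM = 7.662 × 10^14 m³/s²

Convert to SI: a = 679.8 Gm = 6.798e+11 m.
ε = −GM / (2a).
ε = −7.662e+14 / (2 · 6.798e+11) J/kg ≈ -563.5 J/kg = -563.5 J/kg.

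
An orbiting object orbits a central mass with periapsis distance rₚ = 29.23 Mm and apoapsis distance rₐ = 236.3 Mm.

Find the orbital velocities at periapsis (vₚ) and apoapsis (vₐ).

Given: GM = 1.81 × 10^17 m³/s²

Convert to SI: rₚ = 29.23 Mm = 2.923e+07 m; rₐ = 236.3 Mm = 2.363e+08 m.
Use the vis-viva equation v² = GM(2/r − 1/a) with a = (rₚ + rₐ)/2 = (2.923e+07 + 2.363e+08)/2 = 1.32765e+08 m.
vₚ = √(GM · (2/rₚ − 1/a)) = √(1.81e+17 · (2/2.923e+07 − 1/1.32765e+08)) m/s ≈ 1.05e+05 m/s = 105 km/s.
vₐ = √(GM · (2/rₐ − 1/a)) = √(1.81e+17 · (2/2.363e+08 − 1/1.32765e+08)) m/s ≈ 1.299e+04 m/s = 12.99 km/s.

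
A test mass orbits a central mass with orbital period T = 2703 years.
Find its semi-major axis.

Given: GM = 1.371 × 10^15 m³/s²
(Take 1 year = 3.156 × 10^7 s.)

Convert to SI: T = 2703 years = 8.53067e+10 s.
Invert Kepler's third law: a = (GM · T² / (4π²))^(1/3).
Substituting T = 8.53067e+10 s and GM = 1.371e+15 m³/s²:
a = (1.371e+15 · (8.53067e+10)² / (4π²))^(1/3) m
a ≈ 6.322e+11 m = 632.2 Gm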